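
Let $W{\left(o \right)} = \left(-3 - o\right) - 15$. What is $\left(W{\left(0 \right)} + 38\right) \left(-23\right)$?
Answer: $-460$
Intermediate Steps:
$W{\left(o \right)} = -18 - o$ ($W{\left(o \right)} = \left(-3 - o\right) - 15 = -18 - o$)
$\left(W{\left(0 \right)} + 38\right) \left(-23\right) = \left(\left(-18 - 0\right) + 38\right) \left(-23\right) = \left(\left(-18 + 0\right) + 38\right) \left(-23\right) = \left(-18 + 38\right) \left(-23\right) = 20 \left(-23\right) = -460$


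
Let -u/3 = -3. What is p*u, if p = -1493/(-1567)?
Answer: 13437/1567 ≈ 8.5750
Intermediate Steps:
u = 9 (u = -3*(-3) = 9)
p = 1493/1567 (p = -1493*(-1/1567) = 1493/1567 ≈ 0.95278)
p*u = (1493/1567)*9 = 13437/1567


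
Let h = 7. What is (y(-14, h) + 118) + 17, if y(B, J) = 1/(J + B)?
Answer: 944/7 ≈ 134.86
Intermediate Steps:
y(B, J) = 1/(B + J)
(y(-14, h) + 118) + 17 = (1/(-14 + 7) + 118) + 17 = (1/(-7) + 118) + 17 = (-1/7 + 118) + 17 = 825/7 + 17 = 944/7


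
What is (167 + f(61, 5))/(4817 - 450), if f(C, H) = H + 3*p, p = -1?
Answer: 169/4367 ≈ 0.038699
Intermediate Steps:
f(C, H) = -3 + H (f(C, H) = H + 3*(-1) = H - 3 = -3 + H)
(167 + f(61, 5))/(4817 - 450) = (167 + (-3 + 5))/(4817 - 450) = (167 + 2)/4367 = 169*(1/4367) = 169/4367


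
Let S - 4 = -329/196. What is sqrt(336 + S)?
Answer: sqrt(66311)/14 ≈ 18.394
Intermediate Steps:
S = 65/28 (S = 4 - 329/196 = 4 - 329*1/196 = 4 - 47/28 = 65/28 ≈ 2.3214)
sqrt(336 + S) = sqrt(336 + 65/28) = sqrt(9473/28) = sqrt(66311)/14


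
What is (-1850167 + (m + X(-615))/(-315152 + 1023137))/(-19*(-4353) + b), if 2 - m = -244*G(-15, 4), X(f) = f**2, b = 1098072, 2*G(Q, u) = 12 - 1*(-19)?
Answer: -1309890101486/835973820315 ≈ -1.5669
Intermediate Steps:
G(Q, u) = 31/2 (G(Q, u) = (12 - 1*(-19))/2 = (12 + 19)/2 = (1/2)*31 = 31/2)
m = 3784 (m = 2 - (-244)*31/2 = 2 - 1*(-3782) = 2 + 3782 = 3784)
(-1850167 + (m + X(-615))/(-315152 + 1023137))/(-19*(-4353) + b) = (-1850167 + (3784 + (-615)**2)/(-315152 + 1023137))/(-19*(-4353) + 1098072) = (-1850167 + (3784 + 378225)/707985)/(82707 + 1098072) = (-1850167 + 382009*(1/707985))/1180779 = (-1850167 + 382009/707985)*(1/1180779) = -1309890101486/707985*1/1180779 = -1309890101486/835973820315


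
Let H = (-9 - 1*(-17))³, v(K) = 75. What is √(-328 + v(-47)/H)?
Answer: I*√335722/32 ≈ 18.107*I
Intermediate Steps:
H = 512 (H = (-9 + 17)³ = 8³ = 512)
√(-328 + v(-47)/H) = √(-328 + 75/512) = √(-167861/512) = I*√335722/32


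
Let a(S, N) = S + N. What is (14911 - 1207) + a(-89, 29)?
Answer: 13644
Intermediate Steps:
a(S, N) = N + S
(14911 - 1207) + a(-89, 29) = (14911 - 1207) + (29 - 89) = 13704 - 60 = 13644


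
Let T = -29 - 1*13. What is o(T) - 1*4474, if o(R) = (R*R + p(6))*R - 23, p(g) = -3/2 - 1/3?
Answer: -78508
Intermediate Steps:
p(g) = -11/6 (p(g) = -3*1/2 - 1*1/3 = -3/2 - 1/3 = -11/6)
T = -42 (T = -29 - 13 = -42)
o(R) = -23 + R*(-11/6 + R**2) (o(R) = (R*R - 11/6)*R - 23 = (R**2 - 11/6)*R - 23 = (-11/6 + R**2)*R - 23 = R*(-11/6 + R**2) - 23 = -23 + R*(-11/6 + R**2))
o(T) - 1*4474 = (-23 + (-42)**3 - 11/6*(-42)) - 1*4474 = (-23 - 74088 + 77) - 4474 = -74034 - 4474 = -78508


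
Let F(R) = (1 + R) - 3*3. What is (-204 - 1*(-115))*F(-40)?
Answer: 4272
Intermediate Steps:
F(R) = -8 + R (F(R) = (1 + R) - 9 = -8 + R)
(-204 - 1*(-115))*F(-40) = (-204 - 1*(-115))*(-8 - 40) = (-204 + 115)*(-48) = -89*(-48) = 4272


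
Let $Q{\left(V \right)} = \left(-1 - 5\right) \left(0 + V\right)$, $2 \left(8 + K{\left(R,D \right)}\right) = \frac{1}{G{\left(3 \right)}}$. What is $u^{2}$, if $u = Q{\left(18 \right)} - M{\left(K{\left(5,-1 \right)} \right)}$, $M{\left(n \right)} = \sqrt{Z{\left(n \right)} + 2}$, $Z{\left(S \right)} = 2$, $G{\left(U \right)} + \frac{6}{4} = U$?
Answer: $12100$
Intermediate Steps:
$G{\left(U \right)} = - \frac{3}{2} + U$
$K{\left(R,D \right)} = - \frac{23}{3}$ ($K{\left(R,D \right)} = -8 + \frac{1}{2 \left(- \frac{3}{2} + 3\right)} = -8 + \frac{1}{2 \cdot \frac{3}{2}} = -8 + \frac{1}{2} \cdot \frac{2}{3} = -8 + \frac{1}{3} = - \frac{23}{3}$)
$M{\left(n \right)} = 2$ ($M{\left(n \right)} = \sqrt{2 + 2} = \sqrt{4} = 2$)
$Q{\left(V \right)} = - 6 V$
$u = -110$ ($u = \left(-6\right) 18 - 2 = -108 - 2 = -110$)
$u^{2} = \left(-110\right)^{2} = 12100$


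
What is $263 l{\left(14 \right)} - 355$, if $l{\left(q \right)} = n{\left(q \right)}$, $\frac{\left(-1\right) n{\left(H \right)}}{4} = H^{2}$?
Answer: $-206547$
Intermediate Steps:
$n{\left(H \right)} = - 4 H^{2}$
$l{\left(q \right)} = - 4 q^{2}$
$263 l{\left(14 \right)} - 355 = 263 \left(- 4 \cdot 14^{2}\right) - 355 = 263 \left(\left(-4\right) 196\right) - 355 = 263 \left(-784\right) - 355 = -206192 - 355 = -206547$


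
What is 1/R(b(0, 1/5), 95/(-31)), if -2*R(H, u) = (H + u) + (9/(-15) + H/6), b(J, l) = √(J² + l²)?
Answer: 1860/3191 ≈ 0.58289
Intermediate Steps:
R(H, u) = 3/10 - 7*H/12 - u/2 (R(H, u) = -((H + u) + (9/(-15) + H/6))/2 = -((H + u) + (9*(-1/15) + H*(⅙)))/2 = -((H + u) + (-⅗ + H/6))/2 = -(-⅗ + u + 7*H/6)/2 = 3/10 - 7*H/12 - u/2)
1/R(b(0, 1/5), 95/(-31)) = 1/(3/10 - 7*√(0² + (1/5)²)/12 - 95/(2*(-31))) = 1/(3/10 - 7*√(0 + (⅕)²)/12 - 95*(-1)/(2*31)) = 1/(3/10 - 7*√(0 + 1/25)/12 - ½*(-95/31)) = 1/(3/10 - 7*√(1/25)/12 + 95/62) = 1/(3/10 - 7/12*⅕ + 95/62) = 1/(3/10 - 7/60 + 95/62) = 1/(3191/1860) = 1860/3191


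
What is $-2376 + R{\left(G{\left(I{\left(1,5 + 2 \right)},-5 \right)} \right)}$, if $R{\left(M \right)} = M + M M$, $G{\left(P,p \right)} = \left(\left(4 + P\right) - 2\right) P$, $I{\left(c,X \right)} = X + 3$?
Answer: $12144$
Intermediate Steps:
$I{\left(c,X \right)} = 3 + X$
$G{\left(P,p \right)} = P \left(2 + P\right)$ ($G{\left(P,p \right)} = \left(2 + P\right) P = P \left(2 + P\right)$)
$R{\left(M \right)} = M + M^{2}$
$-2376 + R{\left(G{\left(I{\left(1,5 + 2 \right)},-5 \right)} \right)} = -2376 + \left(3 + \left(5 + 2\right)\right) \left(2 + \left(3 + \left(5 + 2\right)\right)\right) \left(1 + \left(3 + \left(5 + 2\right)\right) \left(2 + \left(3 + \left(5 + 2\right)\right)\right)\right) = -2376 + \left(3 + 7\right) \left(2 + \left(3 + 7\right)\right) \left(1 + \left(3 + 7\right) \left(2 + \left(3 + 7\right)\right)\right) = -2376 + 10 \left(2 + 10\right) \left(1 + 10 \left(2 + 10\right)\right) = -2376 + 10 \cdot 12 \left(1 + 10 \cdot 12\right) = -2376 + 120 \left(1 + 120\right) = -2376 + 120 \cdot 121 = -2376 + 14520 = 12144$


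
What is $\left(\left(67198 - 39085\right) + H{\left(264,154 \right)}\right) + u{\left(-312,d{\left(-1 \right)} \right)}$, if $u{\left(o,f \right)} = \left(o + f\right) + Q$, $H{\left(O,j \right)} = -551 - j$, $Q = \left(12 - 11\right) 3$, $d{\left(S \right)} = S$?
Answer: $27098$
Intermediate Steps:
$Q = 3$ ($Q = 1 \cdot 3 = 3$)
$u{\left(o,f \right)} = 3 + f + o$ ($u{\left(o,f \right)} = \left(o + f\right) + 3 = \left(f + o\right) + 3 = 3 + f + o$)
$\left(\left(67198 - 39085\right) + H{\left(264,154 \right)}\right) + u{\left(-312,d{\left(-1 \right)} \right)} = \left(\left(67198 - 39085\right) - 705\right) - 310 = \left(28113 - 705\right) - 310 = 27408 - 310 = 27098$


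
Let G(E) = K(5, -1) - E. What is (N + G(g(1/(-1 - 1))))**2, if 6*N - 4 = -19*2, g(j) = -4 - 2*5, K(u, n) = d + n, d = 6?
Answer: 1600/9 ≈ 177.78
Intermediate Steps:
K(u, n) = 6 + n
g(j) = -14 (g(j) = -4 - 10 = -14)
N = -17/3 (N = 2/3 + (-19*2)/6 = 2/3 + (1/6)*(-38) = 2/3 - 19/3 = -17/3 ≈ -5.6667)
G(E) = 5 - E (G(E) = (6 - 1) - E = 5 - E)
(N + G(g(1/(-1 - 1))))**2 = (-17/3 + (5 - 1*(-14)))**2 = (-17/3 + (5 + 14))**2 = (-17/3 + 19)**2 = (40/3)**2 = 1600/9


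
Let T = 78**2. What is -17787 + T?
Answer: -11703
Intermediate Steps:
T = 6084
-17787 + T = -17787 + 6084 = -11703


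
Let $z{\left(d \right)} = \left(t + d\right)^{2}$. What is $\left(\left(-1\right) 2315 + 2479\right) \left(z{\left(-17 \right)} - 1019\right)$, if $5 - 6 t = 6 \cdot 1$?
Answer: $- \frac{1069075}{9} \approx -1.1879 \cdot 10^{5}$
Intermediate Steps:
$t = - \frac{1}{6}$ ($t = \frac{5}{6} - \frac{6 \cdot 1}{6} = \frac{5}{6} - 1 = - \frac{1}{6} \approx -0.16667$)
$z{\left(d \right)} = \left(- \frac{1}{6} + d\right)^{2}$
$\left(\left(-1\right) 2315 + 2479\right) \left(z{\left(-17 \right)} - 1019\right) = \left(\left(-1\right) 2315 + 2479\right) \left(\frac{\left(-1 + 6 \left(-17\right)\right)^{2}}{36} - 1019\right) = \left(-2315 + 2479\right) \left(\frac{\left(-1 - 102\right)^{2}}{36} - 1019\right) = 164 \left(\frac{\left(-103\right)^{2}}{36} - 1019\right) = 164 \left(\frac{1}{36} \cdot 10609 - 1019\right) = 164 \left(\frac{10609}{36} - 1019\right) = 164 \left(- \frac{26075}{36}\right) = - \frac{1069075}{9}$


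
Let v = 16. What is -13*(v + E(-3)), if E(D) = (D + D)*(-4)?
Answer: -520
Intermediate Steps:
E(D) = -8*D (E(D) = (2*D)*(-4) = -8*D)
-13*(v + E(-3)) = -13*(16 - 8*(-3)) = -13*(16 + 24) = -13*40 = -520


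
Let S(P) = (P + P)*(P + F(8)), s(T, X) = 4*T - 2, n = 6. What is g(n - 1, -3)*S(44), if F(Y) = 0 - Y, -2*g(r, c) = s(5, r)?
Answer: -28512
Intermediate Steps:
s(T, X) = -2 + 4*T
g(r, c) = -9 (g(r, c) = -(-2 + 4*5)/2 = -(-2 + 20)/2 = -½*18 = -9)
F(Y) = -Y
S(P) = 2*P*(-8 + P) (S(P) = (P + P)*(P - 1*8) = (2*P)*(P - 8) = (2*P)*(-8 + P) = 2*P*(-8 + P))
g(n - 1, -3)*S(44) = -18*44*(-8 + 44) = -18*44*36 = -9*3168 = -28512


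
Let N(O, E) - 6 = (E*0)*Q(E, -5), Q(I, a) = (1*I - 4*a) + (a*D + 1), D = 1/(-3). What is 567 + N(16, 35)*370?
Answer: 2787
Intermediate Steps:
D = -1/3 ≈ -0.33333
Q(I, a) = 1 + I - 13*a/3 (Q(I, a) = (1*I - 4*a) + (a*(-1/3) + 1) = (I - 4*a) + (-a/3 + 1) = (I - 4*a) + (1 - a/3) = 1 + I - 13*a/3)
N(O, E) = 6 (N(O, E) = 6 + (E*0)*(1 + E - 13/3*(-5)) = 6 + 0*(1 + E + 65/3) = 6 + 0*(68/3 + E) = 6 + 0 = 6)
567 + N(16, 35)*370 = 567 + 6*370 = 567 + 2220 = 2787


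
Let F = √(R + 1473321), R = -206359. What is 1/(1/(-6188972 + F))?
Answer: -6188972 + √1266962 ≈ -6.1878e+6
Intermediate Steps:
F = √1266962 (F = √(-206359 + 1473321) = √1266962 ≈ 1125.6)
1/(1/(-6188972 + F)) = 1/(1/(-6188972 + √1266962)) = -6188972 + √1266962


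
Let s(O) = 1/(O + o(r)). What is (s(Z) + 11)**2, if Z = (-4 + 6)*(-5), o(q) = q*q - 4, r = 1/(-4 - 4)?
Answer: 95667961/801025 ≈ 119.43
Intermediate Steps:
r = -1/8 (r = 1/(-8) = -1/8 ≈ -0.12500)
o(q) = -4 + q**2 (o(q) = q**2 - 4 = -4 + q**2)
Z = -10 (Z = 2*(-5) = -10)
s(O) = 1/(-255/64 + O) (s(O) = 1/(O + (-4 + (-1/8)**2)) = 1/(O + (-4 + 1/64)) = 1/(O - 255/64) = 1/(-255/64 + O))
(s(Z) + 11)**2 = (64/(-255 + 64*(-10)) + 11)**2 = (64/(-255 - 640) + 11)**2 = (64/(-895) + 11)**2 = (64*(-1/895) + 11)**2 = (-64/895 + 11)**2 = (9781/895)**2 = 95667961/801025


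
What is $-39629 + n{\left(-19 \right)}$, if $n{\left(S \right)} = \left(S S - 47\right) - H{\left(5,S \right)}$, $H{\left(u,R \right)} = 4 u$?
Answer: $-39335$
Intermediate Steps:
$n{\left(S \right)} = -67 + S^{2}$ ($n{\left(S \right)} = \left(S S - 47\right) - 4 \cdot 5 = \left(S^{2} - 47\right) - 20 = \left(-47 + S^{2}\right) - 20 = -67 + S^{2}$)
$-39629 + n{\left(-19 \right)} = -39629 - \left(67 - \left(-19\right)^{2}\right) = -39629 + \left(-67 + 361\right) = -39629 + 294 = -39335$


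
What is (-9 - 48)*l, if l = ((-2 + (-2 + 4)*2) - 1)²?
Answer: -57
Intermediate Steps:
l = 1 (l = ((-2 + 2*2) - 1)² = ((-2 + 4) - 1)² = (2 - 1)² = 1² = 1)
(-9 - 48)*l = (-9 - 48)*1 = -57*1 = -57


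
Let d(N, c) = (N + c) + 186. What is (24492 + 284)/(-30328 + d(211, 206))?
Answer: -24776/29725 ≈ -0.83351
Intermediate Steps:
d(N, c) = 186 + N + c
(24492 + 284)/(-30328 + d(211, 206)) = (24492 + 284)/(-30328 + (186 + 211 + 206)) = 24776/(-30328 + 603) = 24776/(-29725) = 24776*(-1/29725) = -24776/29725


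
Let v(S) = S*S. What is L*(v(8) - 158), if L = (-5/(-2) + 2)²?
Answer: -3807/2 ≈ -1903.5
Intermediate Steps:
v(S) = S²
L = 81/4 (L = (-5*(-½) + 2)² = (5/2 + 2)² = (9/2)² = 81/4 ≈ 20.250)
L*(v(8) - 158) = 81*(8² - 158)/4 = 81*(64 - 158)/4 = (81/4)*(-94) = -3807/2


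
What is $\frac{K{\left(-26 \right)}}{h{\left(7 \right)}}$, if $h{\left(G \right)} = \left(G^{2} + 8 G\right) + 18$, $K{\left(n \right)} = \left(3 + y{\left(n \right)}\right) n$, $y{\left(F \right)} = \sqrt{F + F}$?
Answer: $- \frac{26}{41} - \frac{52 i \sqrt{13}}{123} \approx -0.63415 - 1.5243 i$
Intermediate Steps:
$y{\left(F \right)} = \sqrt{2} \sqrt{F}$ ($y{\left(F \right)} = \sqrt{2 F} = \sqrt{2} \sqrt{F}$)
$K{\left(n \right)} = n \left(3 + \sqrt{2} \sqrt{n}\right)$ ($K{\left(n \right)} = \left(3 + \sqrt{2} \sqrt{n}\right) n = n \left(3 + \sqrt{2} \sqrt{n}\right)$)
$h{\left(G \right)} = 18 + G^{2} + 8 G$
$\frac{K{\left(-26 \right)}}{h{\left(7 \right)}} = \frac{\left(-26\right) \left(3 + \sqrt{2} \sqrt{-26}\right)}{18 + 7^{2} + 8 \cdot 7} = \frac{\left(-26\right) \left(3 + \sqrt{2} i \sqrt{26}\right)}{18 + 49 + 56} = \frac{\left(-26\right) \left(3 + 2 i \sqrt{13}\right)}{123} = \left(-78 - 52 i \sqrt{13}\right) \frac{1}{123} = - \frac{26}{41} - \frac{52 i \sqrt{13}}{123}$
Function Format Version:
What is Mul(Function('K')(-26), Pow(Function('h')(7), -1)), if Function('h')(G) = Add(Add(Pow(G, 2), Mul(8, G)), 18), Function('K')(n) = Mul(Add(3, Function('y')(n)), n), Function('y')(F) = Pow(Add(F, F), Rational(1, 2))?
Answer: Add(Rational(-26, 41), Mul(Rational(-52, 123), I, Pow(13, Rational(1, 2)))) ≈ Add(-0.63415, Mul(-1.5243, I))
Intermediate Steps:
Function('y')(F) = Mul(Pow(2, Rational(1, 2)), Pow(F, Rational(1, 2))) (Function('y')(F) = Pow(Mul(2, F), Rational(1, 2)) = Mul(Pow(2, Rational(1, 2)), Pow(F, Rational(1, 2))))
Function('K')(n) = Mul(n, Add(3, Mul(Pow(2, Rational(1, 2)), Pow(n, Rational(1, 2))))) (Function('K')(n) = Mul(Add(3, Mul(Pow(2, Rational(1, 2)), Pow(n, Rational(1, 2)))), n) = Mul(n, Add(3, Mul(Pow(2, Rational(1, 2)), Pow(n, Rational(1, 2))))))
Function('h')(G) = Add(18, Pow(G, 2), Mul(8, G))
Mul(Function('K')(-26), Pow(Function('h')(7), -1)) = Mul(Mul(-26, Add(3, Mul(Pow(2, Rational(1, 2)), Pow(-26, Rational(1, 2))))), Pow(Add(18, Pow(7, 2), Mul(8, 7)), -1)) = Mul(Mul(-26, Add(3, Mul(Pow(2, Rational(1, 2)), Mul(I, Pow(26, Rational(1, 2)))))), Pow(Add(18, 49, 56), -1)) = Mul(Mul(-26, Add(3, Mul(2, I, Pow(13, Rational(1, 2))))), Pow(123, -1)) = Mul(Add(-78, Mul(-52, I, Pow(13, Rational(1, 2)))), Rational(1, 123)) = Add(Rational(-26, 41), Mul(Rational(-52, 123), I, Pow(13, Rational(1, 2))))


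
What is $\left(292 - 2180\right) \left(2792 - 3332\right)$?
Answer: $1019520$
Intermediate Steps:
$\left(292 - 2180\right) \left(2792 - 3332\right) = \left(-1888\right) \left(-540\right) = 1019520$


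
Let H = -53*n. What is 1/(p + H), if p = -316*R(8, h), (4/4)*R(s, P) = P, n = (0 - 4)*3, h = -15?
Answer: 1/5376 ≈ 0.00018601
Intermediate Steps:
n = -12 (n = -4*3 = -12)
R(s, P) = P
H = 636 (H = -53*(-12) = 636)
p = 4740 (p = -316*(-15) = 4740)
1/(p + H) = 1/(4740 + 636) = 1/5376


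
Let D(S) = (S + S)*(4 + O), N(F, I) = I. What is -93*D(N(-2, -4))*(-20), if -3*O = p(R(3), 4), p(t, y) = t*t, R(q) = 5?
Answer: 64480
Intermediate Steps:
p(t, y) = t²
O = -25/3 (O = -⅓*5² = -⅓*25 = -25/3 ≈ -8.3333)
D(S) = -26*S/3 (D(S) = (S + S)*(4 - 25/3) = (2*S)*(-13/3) = -26*S/3)
-93*D(N(-2, -4))*(-20) = -(-806)*(-4)*(-20) = -93*104/3*(-20) = -3224*(-20) = 64480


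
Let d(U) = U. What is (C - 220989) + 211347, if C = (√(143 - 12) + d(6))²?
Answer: -9475 + 12*√131 ≈ -9337.7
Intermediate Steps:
C = (6 + √131)² (C = (√(143 - 12) + 6)² = (√131 + 6)² = (6 + √131)² ≈ 304.35)
(C - 220989) + 211347 = ((6 + √131)² - 220989) + 211347 = (-220989 + (6 + √131)²) + 211347 = -9642 + (6 + √131)²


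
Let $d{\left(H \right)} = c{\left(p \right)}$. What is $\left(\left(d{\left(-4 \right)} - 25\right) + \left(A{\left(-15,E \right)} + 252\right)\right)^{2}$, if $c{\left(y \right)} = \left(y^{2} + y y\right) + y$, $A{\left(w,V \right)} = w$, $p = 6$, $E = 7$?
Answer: $84100$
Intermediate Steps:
$c{\left(y \right)} = y + 2 y^{2}$ ($c{\left(y \right)} = \left(y^{2} + y^{2}\right) + y = 2 y^{2} + y = y + 2 y^{2}$)
$d{\left(H \right)} = 78$ ($d{\left(H \right)} = 6 \left(1 + 2 \cdot 6\right) = 6 \left(1 + 12\right) = 6 \cdot 13 = 78$)
$\left(\left(d{\left(-4 \right)} - 25\right) + \left(A{\left(-15,E \right)} + 252\right)\right)^{2} = \left(\left(78 - 25\right) + \left(-15 + 252\right)\right)^{2} = \left(\left(78 - 25\right) + 237\right)^{2} = \left(53 + 237\right)^{2} = 290^{2} = 84100$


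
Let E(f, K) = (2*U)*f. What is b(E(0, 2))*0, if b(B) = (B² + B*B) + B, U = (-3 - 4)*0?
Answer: 0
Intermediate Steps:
U = 0 (U = -7*0 = 0)
E(f, K) = 0 (E(f, K) = (2*0)*f = 0*f = 0)
b(B) = B + 2*B² (b(B) = (B² + B²) + B = 2*B² + B = B + 2*B²)
b(E(0, 2))*0 = (0*(1 + 2*0))*0 = (0*(1 + 0))*0 = (0*1)*0 = 0*0 = 0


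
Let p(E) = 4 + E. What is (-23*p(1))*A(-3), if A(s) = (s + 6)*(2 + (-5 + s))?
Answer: 2070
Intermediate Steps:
A(s) = (-3 + s)*(6 + s) (A(s) = (6 + s)*(-3 + s) = (-3 + s)*(6 + s))
(-23*p(1))*A(-3) = (-23*(4 + 1))*(-18 + (-3)² + 3*(-3)) = (-23*5)*(-18 + 9 - 9) = -115*(-18) = 2070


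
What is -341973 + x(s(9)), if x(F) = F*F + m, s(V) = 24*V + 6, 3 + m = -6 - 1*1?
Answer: -292699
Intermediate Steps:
m = -10 (m = -3 + (-6 - 1*1) = -3 + (-6 - 1) = -3 - 7 = -10)
s(V) = 6 + 24*V
x(F) = -10 + F**2 (x(F) = F*F - 10 = F**2 - 10 = -10 + F**2)
-341973 + x(s(9)) = -341973 + (-10 + (6 + 24*9)**2) = -341973 + (-10 + (6 + 216)**2) = -341973 + (-10 + 222**2) = -341973 + (-10 + 49284) = -341973 + 49274 = -292699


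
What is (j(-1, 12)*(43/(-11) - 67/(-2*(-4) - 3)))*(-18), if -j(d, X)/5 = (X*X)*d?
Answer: 2467584/11 ≈ 2.2433e+5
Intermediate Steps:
j(d, X) = -5*d*X² (j(d, X) = -5*X*X*d = -5*X²*d = -5*d*X²)
(j(-1, 12)*(43/(-11) - 67/(-2*(-4) - 3)))*(-18) = ((-5*(-1)*12²)*(43/(-11) - 67/(-2*(-4) - 3)))*(-18) = ((-5*(-1)*144)*(43*(-1/11) - 67/(8 - 3)))*(-18) = (720*(-43/11 - 67/5))*(-18) = (720*(-952/55))*(-18) = -137088/11*(-18) = 2467584/11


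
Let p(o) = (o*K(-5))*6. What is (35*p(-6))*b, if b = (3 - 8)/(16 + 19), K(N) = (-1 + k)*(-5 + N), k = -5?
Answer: 10800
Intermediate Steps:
K(N) = 30 - 6*N (K(N) = (-1 - 5)*(-5 + N) = -6*(-5 + N) = 30 - 6*N)
p(o) = 360*o (p(o) = (o*(30 - 6*(-5)))*6 = (o*(30 + 30))*6 = (o*60)*6 = (60*o)*6 = 360*o)
b = -⅐ (b = -5/35 = -5*1/35 = -⅐ ≈ -0.14286)
(35*p(-6))*b = (35*(360*(-6)))*(-⅐) = (35*(-2160))*(-⅐) = -75600*(-⅐) = 10800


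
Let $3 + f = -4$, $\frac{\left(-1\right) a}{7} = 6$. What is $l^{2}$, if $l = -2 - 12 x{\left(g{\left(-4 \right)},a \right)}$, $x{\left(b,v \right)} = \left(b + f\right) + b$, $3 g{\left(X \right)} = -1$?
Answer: $8100$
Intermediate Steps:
$a = -42$ ($a = \left(-7\right) 6 = -42$)
$f = -7$ ($f = -3 - 4 = -7$)
$g{\left(X \right)} = - \frac{1}{3}$ ($g{\left(X \right)} = \frac{1}{3} \left(-1\right) = - \frac{1}{3}$)
$x{\left(b,v \right)} = -7 + 2 b$ ($x{\left(b,v \right)} = \left(b - 7\right) + b = \left(-7 + b\right) + b = -7 + 2 b$)
$l = 90$ ($l = -2 - 12 \left(-7 + 2 \left(- \frac{1}{3}\right)\right) = -2 - 12 \left(-7 - \frac{2}{3}\right) = -2 - -92 = -2 + 92 = 90$)
$l^{2} = 90^{2} = 8100$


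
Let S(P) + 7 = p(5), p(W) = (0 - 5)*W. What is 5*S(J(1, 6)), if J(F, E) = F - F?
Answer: -160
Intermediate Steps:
J(F, E) = 0
p(W) = -5*W
S(P) = -32 (S(P) = -7 - 5*5 = -7 - 25 = -32)
5*S(J(1, 6)) = 5*(-32) = -160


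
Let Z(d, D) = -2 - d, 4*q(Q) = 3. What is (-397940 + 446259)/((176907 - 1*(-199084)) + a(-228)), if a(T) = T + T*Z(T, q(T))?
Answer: 48319/324235 ≈ 0.14902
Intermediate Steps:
q(Q) = ¾ (q(Q) = (¼)*3 = ¾)
a(T) = T + T*(-2 - T)
(-397940 + 446259)/((176907 - 1*(-199084)) + a(-228)) = (-397940 + 446259)/((176907 - 1*(-199084)) - 1*(-228)*(1 - 228)) = 48319/((176907 + 199084) - 1*(-228)*(-227)) = 48319/(375991 - 51756) = 48319/324235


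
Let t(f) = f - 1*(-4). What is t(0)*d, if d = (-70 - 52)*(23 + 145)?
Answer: -81984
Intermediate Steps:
d = -20496 (d = -122*168 = -20496)
t(f) = 4 + f (t(f) = f + 4 = 4 + f)
t(0)*d = (4 + 0)*(-20496) = 4*(-20496) = -81984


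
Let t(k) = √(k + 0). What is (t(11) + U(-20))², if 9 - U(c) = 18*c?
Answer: (369 + √11)² ≈ 1.3862e+5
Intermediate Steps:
t(k) = √k
U(c) = 9 - 18*c
(t(11) + U(-20))² = (√11 + (9 - 18*(-20)))² = (√11 + (9 + 360))² = (√11 + 369)² = (369 + √11)²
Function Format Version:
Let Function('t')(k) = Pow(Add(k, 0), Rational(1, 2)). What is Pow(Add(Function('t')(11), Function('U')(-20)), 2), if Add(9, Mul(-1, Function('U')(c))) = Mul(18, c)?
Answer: Pow(Add(369, Pow(11, Rational(1, 2))), 2) ≈ 1.3862e+5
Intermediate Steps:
Function('t')(k) = Pow(k, Rational(1, 2))
Function('U')(c) = Add(9, Mul(-18, c)) (Function('U')(c) = Add(9, Mul(-1, Mul(18, c))) = Add(9, Mul(-18, c)))
Pow(Add(Function('t')(11), Function('U')(-20)), 2) = Pow(Add(Pow(11, Rational(1, 2)), Add(9, Mul(-18, -20))), 2) = Pow(Add(Pow(11, Rational(1, 2)), Add(9, 360)), 2) = Pow(Add(Pow(11, Rational(1, 2)), 369), 2) = Pow(Add(369, Pow(11, Rational(1, 2))), 2)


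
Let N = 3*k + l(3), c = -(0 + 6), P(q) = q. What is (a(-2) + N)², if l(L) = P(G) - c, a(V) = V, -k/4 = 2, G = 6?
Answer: 196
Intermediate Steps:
k = -8 (k = -4*2 = -8)
c = -6 (c = -1*6 = -6)
l(L) = 12 (l(L) = 6 - 1*(-6) = 6 + 6 = 12)
N = -12 (N = 3*(-8) + 12 = -24 + 12 = -12)
(a(-2) + N)² = (-2 - 12)² = (-14)² = 196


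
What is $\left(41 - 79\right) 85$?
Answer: $-3230$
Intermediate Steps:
$\left(41 - 79\right) 85 = \left(-38\right) 85 = -3230$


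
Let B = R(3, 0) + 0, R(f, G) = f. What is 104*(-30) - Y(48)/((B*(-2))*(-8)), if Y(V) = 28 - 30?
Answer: -74879/24 ≈ -3120.0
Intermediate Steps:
Y(V) = -2
B = 3 (B = 3 + 0 = 3)
104*(-30) - Y(48)/((B*(-2))*(-8)) = 104*(-30) - (-2)/((3*(-2))*(-8)) = -3120 - (-2)/((-6*(-8))) = -3120 - (-2)/48 = -3120 - 1*(-1/24) = -3120 + 1/24 = -74879/24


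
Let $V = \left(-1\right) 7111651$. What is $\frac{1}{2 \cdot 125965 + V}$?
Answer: $- \frac{1}{6859721} \approx -1.4578 \cdot 10^{-7}$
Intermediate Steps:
$V = -7111651$
$\frac{1}{2 \cdot 125965 + V} = \frac{1}{2 \cdot 125965 - 7111651} = \frac{1}{251930 - 7111651} = \frac{1}{-6859721} = - \frac{1}{6859721}$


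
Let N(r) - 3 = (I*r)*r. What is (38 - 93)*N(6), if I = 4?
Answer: -8085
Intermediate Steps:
N(r) = 3 + 4*r² (N(r) = 3 + (4*r)*r = 3 + 4*r²)
(38 - 93)*N(6) = (38 - 93)*(3 + 4*6²) = -55*(3 + 4*36) = -55*(3 + 144) = -55*147 = -8085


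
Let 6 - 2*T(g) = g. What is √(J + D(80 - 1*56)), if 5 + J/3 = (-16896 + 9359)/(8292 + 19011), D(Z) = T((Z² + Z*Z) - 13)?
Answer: I*√192932772474/18202 ≈ 24.131*I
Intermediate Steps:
T(g) = 3 - g/2
D(Z) = 19/2 - Z² (D(Z) = 3 - ((Z² + Z*Z) - 13)/2 = 3 - ((Z² + Z²) - 13)/2 = 3 - (2*Z² - 13)/2 = 3 - (-13 + 2*Z²)/2 = 3 + (13/2 - Z²) = 19/2 - Z²)
J = -144052/9101 (J = -15 + 3*((-16896 + 9359)/(8292 + 19011)) = -15 + 3*(-7537/27303) = -15 - 7537/9101 = -144052/9101 ≈ -15.828)
√(J + D(80 - 1*56)) = √(-144052/9101 + (19/2 - (80 - 1*56)²)) = √(-144052/9101 + (19/2 - (80 - 56)²)) = √(-144052/9101 + (19/2 - 1*24²)) = √(-144052/9101 + (19/2 - 1*576)) = √(-144052/9101 + (19/2 - 576)) = √(-144052/9101 - 1133/2) = √(-10599537/18202) = I*√192932772474/18202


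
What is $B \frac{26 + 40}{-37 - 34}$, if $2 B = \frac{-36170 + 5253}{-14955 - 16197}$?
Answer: $- \frac{30917}{67024} \approx -0.46128$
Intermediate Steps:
$B = \frac{30917}{62304}$ ($B = \frac{\left(-36170 + 5253\right) \frac{1}{-14955 - 16197}}{2} = \frac{\left(-30917\right) \frac{1}{-31152}}{2} = \frac{\left(-30917\right) \left(- \frac{1}{31152}\right)}{2} = \frac{1}{2} \cdot \frac{30917}{31152} = \frac{30917}{62304} \approx 0.49623$)
$B \frac{26 + 40}{-37 - 34} = \frac{30917 \frac{26 + 40}{-37 - 34}}{62304} = \frac{30917 \frac{66}{-71}}{62304} = \frac{30917 \cdot 66 \left(- \frac{1}{71}\right)}{62304} = \frac{30917}{62304} \left(- \frac{66}{71}\right) = - \frac{30917}{67024}$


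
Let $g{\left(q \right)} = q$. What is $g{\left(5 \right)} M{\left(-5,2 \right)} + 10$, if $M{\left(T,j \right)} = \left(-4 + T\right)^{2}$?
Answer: $415$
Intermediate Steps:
$g{\left(5 \right)} M{\left(-5,2 \right)} + 10 = 5 \left(-4 - 5\right)^{2} + 10 = 5 \left(-9\right)^{2} + 10 = 5 \cdot 81 + 10 = 405 + 10 = 415$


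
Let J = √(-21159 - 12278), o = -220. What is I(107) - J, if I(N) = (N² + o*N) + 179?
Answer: -11912 - I*√33437 ≈ -11912.0 - 182.86*I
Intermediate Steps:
I(N) = 179 + N² - 220*N (I(N) = (N² - 220*N) + 179 = 179 + N² - 220*N)
J = I*√33437 (J = √(-33437) = I*√33437 ≈ 182.86*I)
I(107) - J = (179 + 107² - 220*107) - I*√33437 = (179 + 11449 - 23540) - I*√33437 = -11912 - I*√33437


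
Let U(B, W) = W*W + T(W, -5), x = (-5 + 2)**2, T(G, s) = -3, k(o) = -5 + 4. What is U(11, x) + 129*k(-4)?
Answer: -51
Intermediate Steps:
k(o) = -1
x = 9 (x = (-3)**2 = 9)
U(B, W) = -3 + W**2 (U(B, W) = W*W - 3 = W**2 - 3 = -3 + W**2)
U(11, x) + 129*k(-4) = (-3 + 9**2) + 129*(-1) = (-3 + 81) - 129 = 78 - 129 = -51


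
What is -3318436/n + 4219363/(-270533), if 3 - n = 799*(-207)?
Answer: -36263913844/1016933547 ≈ -35.660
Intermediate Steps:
n = 165396 (n = 3 - 799*(-207) = 3 - 1*(-165393) = 3 + 165393 = 165396)
-3318436/n + 4219363/(-270533) = -3318436/165396 + 4219363/(-270533) = -3318436*1/165396 + 4219363*(-1/270533) = -75419/3759 - 4219363/270533 = -36263913844/1016933547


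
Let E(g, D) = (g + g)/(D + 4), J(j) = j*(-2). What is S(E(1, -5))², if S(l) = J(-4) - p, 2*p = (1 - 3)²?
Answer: 36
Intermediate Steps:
p = 2 (p = (1 - 3)²/2 = (½)*(-2)² = (½)*4 = 2)
J(j) = -2*j
E(g, D) = 2*g/(4 + D) (E(g, D) = (2*g)/(4 + D) = 2*g/(4 + D))
S(l) = 6 (S(l) = -2*(-4) - 1*2 = 8 - 2 = 6)
S(E(1, -5))² = 6² = 36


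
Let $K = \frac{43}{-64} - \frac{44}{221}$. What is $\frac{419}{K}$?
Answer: $- \frac{5926336}{12319} \approx -481.07$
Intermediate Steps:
$K = - \frac{12319}{14144}$ ($K = 43 \left(- \frac{1}{64}\right) - \frac{44}{221} = - \frac{43}{64} - \frac{44}{221} = - \frac{12319}{14144} \approx -0.87097$)
$\frac{419}{K} = \frac{419}{- \frac{12319}{14144}} = 419 \left(- \frac{14144}{12319}\right) = - \frac{5926336}{12319}$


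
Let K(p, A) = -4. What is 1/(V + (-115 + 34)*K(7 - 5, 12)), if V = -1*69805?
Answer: -1/69481 ≈ -1.4392e-5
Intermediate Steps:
V = -69805
1/(V + (-115 + 34)*K(7 - 5, 12)) = 1/(-69805 + (-115 + 34)*(-4)) = 1/(-69805 - 81*(-4)) = 1/(-69805 + 324) = 1/(-69481) = -1/69481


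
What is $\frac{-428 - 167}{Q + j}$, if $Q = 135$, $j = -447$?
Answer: $\frac{595}{312} \approx 1.9071$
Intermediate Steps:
$\frac{-428 - 167}{Q + j} = \frac{-428 - 167}{135 - 447} = - \frac{595}{-312} = \left(-595\right) \left(- \frac{1}{312}\right) = \frac{595}{312}$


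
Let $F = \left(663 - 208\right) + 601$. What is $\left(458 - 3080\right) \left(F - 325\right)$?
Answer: $-1916682$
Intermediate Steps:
$F = 1056$ ($F = 455 + 601 = 1056$)
$\left(458 - 3080\right) \left(F - 325\right) = \left(458 - 3080\right) \left(1056 - 325\right) = \left(-2622\right) 731 = -1916682$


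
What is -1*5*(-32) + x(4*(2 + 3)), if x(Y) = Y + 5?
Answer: 185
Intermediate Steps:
x(Y) = 5 + Y
-1*5*(-32) + x(4*(2 + 3)) = -1*5*(-32) + (5 + 4*(2 + 3)) = -5*(-32) + (5 + 4*5) = 160 + (5 + 20) = 160 + 25 = 185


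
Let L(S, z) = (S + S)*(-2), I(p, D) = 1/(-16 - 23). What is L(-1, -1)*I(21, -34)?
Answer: -4/39 ≈ -0.10256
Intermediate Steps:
I(p, D) = -1/39 (I(p, D) = 1/(-39) = -1/39)
L(S, z) = -4*S (L(S, z) = (2*S)*(-2) = -4*S)
L(-1, -1)*I(21, -34) = -4*(-1)*(-1/39) = 4*(-1/39) = -4/39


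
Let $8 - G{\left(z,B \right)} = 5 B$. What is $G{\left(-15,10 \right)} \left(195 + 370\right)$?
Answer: $-23730$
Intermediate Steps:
$G{\left(z,B \right)} = 8 - 5 B$
$G{\left(-15,10 \right)} \left(195 + 370\right) = \left(8 - 50\right) \left(195 + 370\right) = \left(8 - 50\right) 565 = \left(-42\right) 565 = -23730$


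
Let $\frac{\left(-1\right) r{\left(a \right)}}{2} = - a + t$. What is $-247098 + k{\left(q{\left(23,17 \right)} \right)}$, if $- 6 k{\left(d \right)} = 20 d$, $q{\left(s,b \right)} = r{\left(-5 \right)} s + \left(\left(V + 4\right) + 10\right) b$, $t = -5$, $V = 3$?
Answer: $- \frac{744184}{3} \approx -2.4806 \cdot 10^{5}$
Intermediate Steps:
$r{\left(a \right)} = 10 + 2 a$ ($r{\left(a \right)} = - 2 \left(- a - 5\right) = - 2 \left(-5 - a\right) = 10 + 2 a$)
$q{\left(s,b \right)} = 17 b$ ($q{\left(s,b \right)} = \left(10 + 2 \left(-5\right)\right) s + \left(\left(3 + 4\right) + 10\right) b = \left(10 - 10\right) s + \left(7 + 10\right) b = 0 s + 17 b = 0 + 17 b = 17 b$)
$k{\left(d \right)} = - \frac{10 d}{3}$ ($k{\left(d \right)} = - \frac{20 d}{6} = - \frac{10 d}{3}$)
$-247098 + k{\left(q{\left(23,17 \right)} \right)} = -247098 - \frac{10 \cdot 17 \cdot 17}{3} = -247098 - \frac{2890}{3} = - \frac{744184}{3}$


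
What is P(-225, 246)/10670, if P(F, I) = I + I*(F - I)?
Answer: -11562/1067 ≈ -10.836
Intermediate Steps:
P(-225, 246)/10670 = (246*(1 - 225 - 1*246))/10670 = (246*(1 - 225 - 246))*(1/10670) = (246*(-470))*(1/10670) = -115620*1/10670 = -11562/1067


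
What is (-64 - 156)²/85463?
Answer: 48400/85463 ≈ 0.56633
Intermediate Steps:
(-64 - 156)²/85463 = (-220)²*(1/85463) = 48400*(1/85463) = 48400/85463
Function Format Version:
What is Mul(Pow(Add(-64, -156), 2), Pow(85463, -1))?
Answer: Rational(48400, 85463) ≈ 0.56633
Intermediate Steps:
Mul(Pow(Add(-64, -156), 2), Pow(85463, -1)) = Mul(Pow(-220, 2), Rational(1, 85463)) = Mul(48400, Rational(1, 85463)) = Rational(48400, 85463)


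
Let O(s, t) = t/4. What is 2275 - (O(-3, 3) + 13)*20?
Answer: 2000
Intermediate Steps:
O(s, t) = t/4 (O(s, t) = t*(1/4) = t/4)
2275 - (O(-3, 3) + 13)*20 = 2275 - ((1/4)*3 + 13)*20 = 2275 - (3/4 + 13)*20 = 2275 - 55*20/4 = 2275 - 1*275 = 2275 - 275 = 2000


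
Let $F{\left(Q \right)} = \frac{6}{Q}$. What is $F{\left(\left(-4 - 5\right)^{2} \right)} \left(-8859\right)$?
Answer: $- \frac{5906}{9} \approx -656.22$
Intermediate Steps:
$F{\left(\left(-4 - 5\right)^{2} \right)} \left(-8859\right) = \frac{6}{\left(-4 - 5\right)^{2}} \left(-8859\right) = \frac{6}{\left(-9\right)^{2}} \left(-8859\right) = \frac{6}{81} \left(-8859\right) = 6 \cdot \frac{1}{81} \left(-8859\right) = \frac{2}{27} \left(-8859\right) = - \frac{5906}{9}$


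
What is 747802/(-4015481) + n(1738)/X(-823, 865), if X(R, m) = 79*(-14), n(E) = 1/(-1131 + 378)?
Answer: -622778950555/3344164855458 ≈ -0.18623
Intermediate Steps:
n(E) = -1/753 (n(E) = 1/(-753) = -1/753)
X(R, m) = -1106
747802/(-4015481) + n(1738)/X(-823, 865) = 747802/(-4015481) - 1/753/(-1106) = 747802*(-1/4015481) - 1/753*(-1/1106) = -747802/4015481 + 1/832818 = -622778950555/3344164855458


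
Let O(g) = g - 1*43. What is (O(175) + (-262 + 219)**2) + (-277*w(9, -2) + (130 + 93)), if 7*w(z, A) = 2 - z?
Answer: 2481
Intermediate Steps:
w(z, A) = 2/7 - z/7 (w(z, A) = (2 - z)/7 = 2/7 - z/7)
O(g) = -43 + g (O(g) = g - 43 = -43 + g)
(O(175) + (-262 + 219)**2) + (-277*w(9, -2) + (130 + 93)) = ((-43 + 175) + (-262 + 219)**2) + (-277*(2/7 - 1/7*9) + (130 + 93)) = (132 + (-43)**2) + (-277*(2/7 - 9/7) + 223) = (132 + 1849) + (-277*(-1) + 223) = 1981 + (277 + 223) = 1981 + 500 = 2481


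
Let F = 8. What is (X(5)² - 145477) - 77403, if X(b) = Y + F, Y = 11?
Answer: -222519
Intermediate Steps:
X(b) = 19 (X(b) = 11 + 8 = 19)
(X(5)² - 145477) - 77403 = (19² - 145477) - 77403 = (361 - 145477) - 77403 = -145116 - 77403 = -222519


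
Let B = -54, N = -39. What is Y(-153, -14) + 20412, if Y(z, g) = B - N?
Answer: 20397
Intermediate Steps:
Y(z, g) = -15 (Y(z, g) = -54 - 1*(-39) = -54 + 39 = -15)
Y(-153, -14) + 20412 = -15 + 20412 = 20397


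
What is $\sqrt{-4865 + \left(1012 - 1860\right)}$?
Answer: $i \sqrt{5713} \approx 75.584 i$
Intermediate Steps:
$\sqrt{-4865 + \left(1012 - 1860\right)} = \sqrt{-4865 - 848} = \sqrt{-5713} = i \sqrt{5713}$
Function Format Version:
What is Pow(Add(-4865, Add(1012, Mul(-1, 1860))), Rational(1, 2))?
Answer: Mul(I, Pow(5713, Rational(1, 2))) ≈ Mul(75.584, I)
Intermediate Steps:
Pow(Add(-4865, Add(1012, Mul(-1, 1860))), Rational(1, 2)) = Pow(Add(-4865, Add(1012, -1860)), Rational(1, 2)) = Pow(Add(-4865, -848), Rational(1, 2)) = Pow(-5713, Rational(1, 2)) = Mul(I, Pow(5713, Rational(1, 2)))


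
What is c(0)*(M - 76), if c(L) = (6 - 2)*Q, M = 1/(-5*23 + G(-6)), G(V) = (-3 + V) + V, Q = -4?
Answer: 79048/65 ≈ 1216.1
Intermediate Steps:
G(V) = -3 + 2*V
M = -1/130 (M = 1/(-5*23 + (-3 + 2*(-6))) = 1/(-115 + (-3 - 12)) = 1/(-115 - 15) = 1/(-130) = -1/130 ≈ -0.0076923)
c(L) = -16 (c(L) = (6 - 2)*(-4) = 4*(-4) = -16)
c(0)*(M - 76) = -16*(-1/130 - 76) = -16*(-9881/130) = 79048/65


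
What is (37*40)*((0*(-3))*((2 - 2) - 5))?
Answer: 0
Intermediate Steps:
(37*40)*((0*(-3))*((2 - 2) - 5)) = 1480*(0*(0 - 5)) = 1480*(0*(-5)) = 1480*0 = 0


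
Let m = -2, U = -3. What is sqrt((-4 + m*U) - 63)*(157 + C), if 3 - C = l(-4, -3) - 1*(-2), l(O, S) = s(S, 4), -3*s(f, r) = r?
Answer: 478*I*sqrt(61)/3 ≈ 1244.4*I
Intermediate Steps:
s(f, r) = -r/3
l(O, S) = -4/3 (l(O, S) = -1/3*4 = -4/3)
C = 7/3 (C = 3 - (-4/3 - 1*(-2)) = 3 - (-4/3 + 2) = 3 - 1*2/3 = 3 - 2/3 = 7/3 ≈ 2.3333)
sqrt((-4 + m*U) - 63)*(157 + C) = sqrt((-4 - 2*(-3)) - 63)*(157 + 7/3) = sqrt((-4 + 6) - 63)*(478/3) = sqrt(2 - 63)*(478/3) = sqrt(-61)*(478/3) = (I*sqrt(61))*(478/3) = 478*I*sqrt(61)/3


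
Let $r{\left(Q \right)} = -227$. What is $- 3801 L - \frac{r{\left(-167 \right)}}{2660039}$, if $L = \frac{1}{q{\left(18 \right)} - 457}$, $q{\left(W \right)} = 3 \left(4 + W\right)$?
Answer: $\frac{10110896996}{1040075249} \approx 9.7213$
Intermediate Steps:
$q{\left(W \right)} = 12 + 3 W$
$L = - \frac{1}{391}$ ($L = \frac{1}{\left(12 + 3 \cdot 18\right) - 457} = \frac{1}{\left(12 + 54\right) - 457} = \frac{1}{66 - 457} = \frac{1}{-391} = - \frac{1}{391} \approx -0.0025575$)
$- 3801 L - \frac{r{\left(-167 \right)}}{2660039} = \left(-3801\right) \left(- \frac{1}{391}\right) - - \frac{227}{2660039} = \frac{3801}{391} - \left(-227\right) \frac{1}{2660039} = \frac{3801}{391} - - \frac{227}{2660039} = \frac{3801}{391} + \frac{227}{2660039} = \frac{10110896996}{1040075249}$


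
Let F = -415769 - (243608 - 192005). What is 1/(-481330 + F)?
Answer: -1/948702 ≈ -1.0541e-6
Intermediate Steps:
F = -467372 (F = -415769 - 1*51603 = -415769 - 51603 = -467372)
1/(-481330 + F) = 1/(-481330 - 467372) = 1/(-948702) = -1/948702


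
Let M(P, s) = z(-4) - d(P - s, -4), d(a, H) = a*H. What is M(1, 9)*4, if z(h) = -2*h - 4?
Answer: -112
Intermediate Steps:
z(h) = -4 - 2*h
d(a, H) = H*a
M(P, s) = 4 - 4*s + 4*P (M(P, s) = (-4 - 2*(-4)) - (-4)*(P - s) = (-4 + 8) - (-4*P + 4*s) = 4 + (-4*s + 4*P) = 4 - 4*s + 4*P)
M(1, 9)*4 = (4 - 4*9 + 4*1)*4 = (4 - 36 + 4)*4 = -28*4 = -112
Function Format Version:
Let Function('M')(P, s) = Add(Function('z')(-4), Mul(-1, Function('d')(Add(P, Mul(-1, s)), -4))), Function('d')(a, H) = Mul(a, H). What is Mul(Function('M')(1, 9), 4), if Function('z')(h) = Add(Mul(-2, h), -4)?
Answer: -112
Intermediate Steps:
Function('z')(h) = Add(-4, Mul(-2, h))
Function('d')(a, H) = Mul(H, a)
Function('M')(P, s) = Add(4, Mul(-4, s), Mul(4, P)) (Function('M')(P, s) = Add(Add(-4, Mul(-2, -4)), Mul(-1, Mul(-4, Add(P, Mul(-1, s))))) = Add(Add(-4, 8), Mul(-1, Add(Mul(-4, P), Mul(4, s)))) = Add(4, Add(Mul(-4, s), Mul(4, P))) = Add(4, Mul(-4, s), Mul(4, P)))
Mul(Function('M')(1, 9), 4) = Mul(Add(4, Mul(-4, 9), Mul(4, 1)), 4) = Mul(Add(4, -36, 4), 4) = Mul(-28, 4) = -112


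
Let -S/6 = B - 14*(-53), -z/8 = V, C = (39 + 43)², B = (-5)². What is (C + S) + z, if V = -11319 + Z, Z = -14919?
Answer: 212026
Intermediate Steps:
B = 25
V = -26238 (V = -11319 - 14919 = -26238)
C = 6724 (C = 82² = 6724)
z = 209904 (z = -8*(-26238) = 209904)
S = -4602 (S = -6*(25 - 14*(-53)) = -6*(25 + 742) = -6*767 = -4602)
(C + S) + z = (6724 - 4602) + 209904 = 2122 + 209904 = 212026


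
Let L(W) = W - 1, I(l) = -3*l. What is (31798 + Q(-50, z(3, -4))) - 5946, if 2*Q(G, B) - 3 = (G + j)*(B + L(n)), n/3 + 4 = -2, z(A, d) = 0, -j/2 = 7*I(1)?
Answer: 51859/2 ≈ 25930.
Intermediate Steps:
j = 42 (j = -14*(-3*1) = -14*(-3) = -2*(-21) = 42)
n = -18 (n = -12 + 3*(-2) = -12 - 6 = -18)
L(W) = -1 + W
Q(G, B) = 3/2 + (-19 + B)*(42 + G)/2 (Q(G, B) = 3/2 + ((G + 42)*(B + (-1 - 18)))/2 = 3/2 + ((42 + G)*(B - 19))/2 = 3/2 + ((42 + G)*(-19 + B))/2 = 3/2 + ((-19 + B)*(42 + G))/2 = 3/2 + (-19 + B)*(42 + G)/2)
(31798 + Q(-50, z(3, -4))) - 5946 = (31798 + (-795/2 + 21*0 - 19/2*(-50) + (½)*0*(-50))) - 5946 = (31798 + (-795/2 + 0 + 475 + 0)) - 5946 = (31798 + 155/2) - 5946 = 63751/2 - 5946 = 51859/2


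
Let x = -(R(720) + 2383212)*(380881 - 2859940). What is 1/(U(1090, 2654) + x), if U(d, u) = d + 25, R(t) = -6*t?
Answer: 1/5897413623743 ≈ 1.6957e-13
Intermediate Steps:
U(d, u) = 25 + d
x = 5897413622628 (x = -(-6*720 + 2383212)*(380881 - 2859940) = -(-4320 + 2383212)*(-2479059) = -2378892*(-2479059) = -1*(-5897413622628) = 5897413622628)
1/(U(1090, 2654) + x) = 1/((25 + 1090) + 5897413622628) = 1/(1115 + 5897413622628) = 1/5897413623743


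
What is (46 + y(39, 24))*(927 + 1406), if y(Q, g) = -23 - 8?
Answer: 34995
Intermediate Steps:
y(Q, g) = -31
(46 + y(39, 24))*(927 + 1406) = (46 - 31)*(927 + 1406) = 15*2333 = 34995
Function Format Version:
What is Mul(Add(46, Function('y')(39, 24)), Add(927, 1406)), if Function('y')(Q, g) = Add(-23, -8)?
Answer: 34995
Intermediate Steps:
Function('y')(Q, g) = -31
Mul(Add(46, Function('y')(39, 24)), Add(927, 1406)) = Mul(Add(46, -31), Add(927, 1406)) = Mul(15, 2333) = 34995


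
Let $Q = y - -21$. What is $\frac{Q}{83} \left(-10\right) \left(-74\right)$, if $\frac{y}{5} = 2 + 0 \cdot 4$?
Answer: $\frac{22940}{83} \approx 276.39$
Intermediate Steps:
$y = 10$ ($y = 5 \left(2 + 0 \cdot 4\right) = 5 \left(2 + 0\right) = 5 \cdot 2 = 10$)
$Q = 31$ ($Q = 10 - -21 = 10 + 21 = 31$)
$\frac{Q}{83} \left(-10\right) \left(-74\right) = \frac{31}{83} \left(-10\right) \left(-74\right) = \left(- \frac{310}{83}\right) \left(-74\right) = \frac{22940}{83}$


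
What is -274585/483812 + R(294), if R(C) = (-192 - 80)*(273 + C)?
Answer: -74615696473/483812 ≈ -1.5422e+5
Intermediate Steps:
R(C) = -74256 - 272*C (R(C) = -272*(273 + C) = -74256 - 272*C)
-274585/483812 + R(294) = -274585/483812 + (-74256 - 272*294) = -274585*1/483812 + (-74256 - 79968) = -274585/483812 - 154224 = -74615696473/483812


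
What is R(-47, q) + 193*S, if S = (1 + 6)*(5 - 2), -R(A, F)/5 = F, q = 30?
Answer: 3903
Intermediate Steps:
R(A, F) = -5*F
S = 21 (S = 7*3 = 21)
R(-47, q) + 193*S = -5*30 + 193*21 = -150 + 4053 = 3903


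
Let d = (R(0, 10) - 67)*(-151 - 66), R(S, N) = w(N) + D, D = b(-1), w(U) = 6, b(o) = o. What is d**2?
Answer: 181010116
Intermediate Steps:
D = -1
R(S, N) = 5 (R(S, N) = 6 - 1 = 5)
d = 13454 (d = (5 - 67)*(-151 - 66) = -62*(-217) = 13454)
d**2 = 13454**2 = 181010116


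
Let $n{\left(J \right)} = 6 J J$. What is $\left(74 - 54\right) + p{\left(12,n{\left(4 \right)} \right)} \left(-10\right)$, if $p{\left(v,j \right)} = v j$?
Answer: $-11500$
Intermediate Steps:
$n{\left(J \right)} = 6 J^{2}$
$p{\left(v,j \right)} = j v$
$\left(74 - 54\right) + p{\left(12,n{\left(4 \right)} \right)} \left(-10\right) = \left(74 - 54\right) + 6 \cdot 4^{2} \cdot 12 \left(-10\right) = \left(74 - 54\right) + 6 \cdot 16 \cdot 12 \left(-10\right) = 20 + 96 \cdot 12 \left(-10\right) = 20 + 1152 \left(-10\right) = 20 - 11520 = -11500$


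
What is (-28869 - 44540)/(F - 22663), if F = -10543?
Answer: 73409/33206 ≈ 2.2107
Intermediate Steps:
(-28869 - 44540)/(F - 22663) = (-28869 - 44540)/(-10543 - 22663) = -73409/(-33206) = -73409*(-1/33206) = 73409/33206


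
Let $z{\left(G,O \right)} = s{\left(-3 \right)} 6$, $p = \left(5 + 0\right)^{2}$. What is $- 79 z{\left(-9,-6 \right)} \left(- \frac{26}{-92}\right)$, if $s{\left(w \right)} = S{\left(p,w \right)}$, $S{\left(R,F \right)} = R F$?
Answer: $\frac{231075}{23} \approx 10047.0$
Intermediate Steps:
$p = 25$ ($p = 5^{2} = 25$)
$S{\left(R,F \right)} = F R$
$s{\left(w \right)} = 25 w$ ($s{\left(w \right)} = w 25 = 25 w$)
$z{\left(G,O \right)} = -450$ ($z{\left(G,O \right)} = 25 \left(-3\right) 6 = \left(-75\right) 6 = -450$)
$- 79 z{\left(-9,-6 \right)} \left(- \frac{26}{-92}\right) = \left(-79\right) \left(-450\right) \left(- \frac{26}{-92}\right) = 35550 \left(\left(-26\right) \left(- \frac{1}{92}\right)\right) = 35550 \cdot \frac{13}{46} = \frac{231075}{23}$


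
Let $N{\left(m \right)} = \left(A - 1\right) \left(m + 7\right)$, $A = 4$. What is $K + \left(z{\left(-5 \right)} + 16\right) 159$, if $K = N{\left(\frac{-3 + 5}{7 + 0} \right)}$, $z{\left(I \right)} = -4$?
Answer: $\frac{13509}{7} \approx 1929.9$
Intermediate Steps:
$N{\left(m \right)} = 21 + 3 m$ ($N{\left(m \right)} = \left(4 - 1\right) \left(m + 7\right) = 3 \left(7 + m\right) = 21 + 3 m$)
$K = \frac{153}{7}$ ($K = 21 + 3 \frac{-3 + 5}{7 + 0} = 21 + 3 \cdot \frac{2}{7} = 21 + \frac{6}{7} = \frac{153}{7} \approx 21.857$)
$K + \left(z{\left(-5 \right)} + 16\right) 159 = \frac{153}{7} + \left(-4 + 16\right) 159 = \frac{153}{7} + 12 \cdot 159 = \frac{153}{7} + 1908 = \frac{13509}{7}$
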